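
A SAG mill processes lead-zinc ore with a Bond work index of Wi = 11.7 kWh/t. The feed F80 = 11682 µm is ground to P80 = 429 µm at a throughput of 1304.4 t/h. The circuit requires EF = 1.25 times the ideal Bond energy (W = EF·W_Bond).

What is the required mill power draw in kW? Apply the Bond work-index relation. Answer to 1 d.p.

W = 10 Wi (P80^-0.5 − F80^-0.5)
W = 10·11.7·(1/√429 − 1/√11682) = 10·11.7·(0.039028) = 4.5663 kWh/t
W_actual = 1.25 × 4.5663 = 5.7079 kWh/t
P_mill = W·ṁ = 5.7079·1304.4 = 7445.4 kW

P = 7445.4 kW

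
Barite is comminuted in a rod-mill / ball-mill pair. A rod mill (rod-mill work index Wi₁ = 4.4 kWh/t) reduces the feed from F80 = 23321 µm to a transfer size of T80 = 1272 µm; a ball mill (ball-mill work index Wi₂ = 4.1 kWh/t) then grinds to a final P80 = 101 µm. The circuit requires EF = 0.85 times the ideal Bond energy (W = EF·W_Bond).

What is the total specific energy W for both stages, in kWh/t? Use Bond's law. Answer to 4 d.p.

W = 10·Wi·[P80^(−½) − F80^(−½)]
Stage 1 (23321→1272 µm, Wi₁=4.4): W₁ = 10·4.4·(0.028039 − 0.006548) = 0.9456 kWh/t
Stage 2 (1272→101 µm, Wi₂=4.1): W₂ = 10·4.1·(0.099504 − 0.028039) = 2.9301 kWh/t
W = W₁ + W₂ = 0.9456 + 2.9301 = 3.8756 kWh/t
Corrected W = EF·W_Bond = 0.85·3.8756 = 3.2943 kWh/t

W = 3.2943 kWh/t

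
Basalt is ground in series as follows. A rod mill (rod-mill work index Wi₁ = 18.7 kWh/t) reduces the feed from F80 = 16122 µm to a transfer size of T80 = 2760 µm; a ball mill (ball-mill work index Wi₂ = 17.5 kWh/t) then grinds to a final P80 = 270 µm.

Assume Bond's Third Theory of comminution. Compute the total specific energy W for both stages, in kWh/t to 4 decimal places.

W = 10·Wi·[P80^(−½) − F80^(−½)]
Stage 1 (16122→2760 µm, Wi₁=18.7): W₁ = 10·18.7·(0.019035 − 0.007876) = 2.0867 kWh/t
Stage 2 (2760→270 µm, Wi₂=17.5): W₂ = 10·17.5·(0.060858 − 0.019035) = 7.3191 kWh/t
W = W₁ + W₂ = 2.0867 + 7.3191 = 9.4058 kWh/t

W = 9.4058 kWh/t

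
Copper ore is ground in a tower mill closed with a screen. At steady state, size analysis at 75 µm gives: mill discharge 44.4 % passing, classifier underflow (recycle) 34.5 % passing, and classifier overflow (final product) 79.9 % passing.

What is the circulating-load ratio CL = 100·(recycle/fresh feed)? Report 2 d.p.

CL = 358.59 %

Mass balance on the −75 µm fraction:
(1+r)·d = r·u + o ⇒ r = (o−d)/(d−u)
r = (79.9 − 44.4)/(44.4 − 34.5) = 35.5/9.9 = 3.5859
CL = 100·r = 358.59 %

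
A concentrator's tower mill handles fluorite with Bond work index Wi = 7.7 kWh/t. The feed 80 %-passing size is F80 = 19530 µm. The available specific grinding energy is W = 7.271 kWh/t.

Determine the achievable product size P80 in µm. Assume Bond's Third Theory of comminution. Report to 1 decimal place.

W_Bond = 10·Wi·(1/√P₈₀ − 1/√F₈₀)
⇒ 1/√P80 = W/(10 Wi) + 1/√F80
  = 7.2710/(10·7.7) + 1/√19530 = 0.094429 + 0.007156 = 0.101584
P80 = (1/0.101584)² = 9.8440² = 96.91 µm

P80 = 96.9 µm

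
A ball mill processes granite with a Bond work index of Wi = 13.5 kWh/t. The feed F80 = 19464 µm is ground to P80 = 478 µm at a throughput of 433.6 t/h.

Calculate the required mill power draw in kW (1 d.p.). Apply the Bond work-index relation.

Bond:  W = 10 Wi (1/√P − 1/√F)
W = 10·13.5·(1/√478 − 1/√19464) = 10·13.5·(0.038571) = 5.2071 kWh/t
P = W·T = 5.2071·433.6 = 2257.8 kW

P = 2257.8 kW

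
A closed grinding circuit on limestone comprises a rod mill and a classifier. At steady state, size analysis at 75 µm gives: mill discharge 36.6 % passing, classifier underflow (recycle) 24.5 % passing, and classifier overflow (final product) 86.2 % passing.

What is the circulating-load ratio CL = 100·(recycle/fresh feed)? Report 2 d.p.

CL = 409.92 %

Classifier node, passing 75 µm:
r = (o − d)/(d − u)
r = (86.2 − 36.6)/(36.6 − 24.5) = 49.6/12.1 = 4.0992
CL = 100·r = 409.92 %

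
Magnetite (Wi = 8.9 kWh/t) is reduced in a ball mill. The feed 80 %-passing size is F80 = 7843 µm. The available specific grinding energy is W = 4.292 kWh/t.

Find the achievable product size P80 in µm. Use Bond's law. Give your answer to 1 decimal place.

W_Bond = 10·Wi·(1/√P₈₀ − 1/√F₈₀)
⇒ 1/√P80 = W/(10·Wi) + 1/√F80
  = 4.2920/(10·8.9) + 1/√7843 = 0.048225 + 0.011292 = 0.059516
P80 = (1/0.059516)² = 16.8021² = 282.31 µm

P80 = 282.3 µm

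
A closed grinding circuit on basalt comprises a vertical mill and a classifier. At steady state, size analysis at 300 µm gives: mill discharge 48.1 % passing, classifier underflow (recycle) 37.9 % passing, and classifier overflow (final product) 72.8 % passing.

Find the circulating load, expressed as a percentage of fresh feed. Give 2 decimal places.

CL = 242.16 %

Balance %-passing 300 µm (r = R/F):
Fd + Rd = Ru + Fo ⇒ R/F = (o−d)/(d−u)
r = (72.8 − 48.1)/(48.1 − 37.9) = 24.7/10.2 = 2.4216
CL = 100·r = 242.16 %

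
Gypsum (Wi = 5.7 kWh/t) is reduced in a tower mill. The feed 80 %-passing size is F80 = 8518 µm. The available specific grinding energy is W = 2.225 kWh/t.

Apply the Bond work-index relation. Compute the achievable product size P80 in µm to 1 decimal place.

W = 10·Wi·(P80^(-½) − F80^(-½))
1/√P80 = 1/√F80 + W/(10·Wi)
  = 2.2250/(10·5.7) + 1/√8518 = 0.039035 + 0.010835 = 0.049870
P80 = (1/0.049870)² = 20.0521² = 402.09 µm

P80 = 402.1 µm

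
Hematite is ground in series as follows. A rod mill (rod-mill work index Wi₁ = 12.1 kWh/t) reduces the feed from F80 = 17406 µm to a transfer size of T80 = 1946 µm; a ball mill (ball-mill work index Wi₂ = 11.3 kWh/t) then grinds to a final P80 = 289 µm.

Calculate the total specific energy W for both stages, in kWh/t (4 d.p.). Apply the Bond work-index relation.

W_Bond = 10·Wi·(1/√P₈₀ − 1/√F₈₀)
Stage 1 (17406→1946 µm, Wi₁=12.1): W₁ = 10·12.1·(0.022669 − 0.007580) = 1.8258 kWh/t
Stage 2 (1946→289 µm, Wi₂=11.3): W₂ = 10·11.3·(0.058824 − 0.022669) = 4.0855 kWh/t
W = W₁ + W₂ = 1.8258 + 4.0855 = 5.9113 kWh/t

W = 5.9113 kWh/t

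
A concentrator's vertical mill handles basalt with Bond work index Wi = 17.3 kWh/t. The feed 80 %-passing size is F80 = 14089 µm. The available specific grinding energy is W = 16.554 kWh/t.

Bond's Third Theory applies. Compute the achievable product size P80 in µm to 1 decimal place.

W_Bond = 10·Wi·(1/√P₈₀ − 1/√F₈₀)
⇒ 1/√P80 = W/(10·Wi) + 1/√F80
  = 16.5540/(10·17.3) + 1/√14089 = 0.095688 + 0.008425 = 0.104113
P80 = (1/0.104113)² = 9.6050² = 92.26 µm

P80 = 92.3 µm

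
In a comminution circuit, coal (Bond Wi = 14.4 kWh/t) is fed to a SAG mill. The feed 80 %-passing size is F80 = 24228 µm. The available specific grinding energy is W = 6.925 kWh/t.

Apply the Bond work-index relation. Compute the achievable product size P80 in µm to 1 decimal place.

P80 = 336.5 µm

W = 10·Wi·(P80^(-½) − F80^(-½))
⇒ 1/√P80 = W/(10·Wi) + 1/√F80
  = 6.9250/(10·14.4) + 1/√24228 = 0.048090 + 0.006425 = 0.054515
P80 = (1/0.054515)² = 18.3436² = 336.49 µm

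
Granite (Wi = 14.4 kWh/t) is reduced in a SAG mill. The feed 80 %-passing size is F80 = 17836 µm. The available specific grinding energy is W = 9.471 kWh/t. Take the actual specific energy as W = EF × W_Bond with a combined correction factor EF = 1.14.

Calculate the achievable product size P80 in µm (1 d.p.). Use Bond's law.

W = 10 Wi (P80^-0.5 − F80^-0.5)
W_Bond = W / EF = 9.471 / 1.14 = 8.3079 kWh/t
1/√P80 = 1/√F80 + W_Bond/(10·Wi)
  = 8.3079/(10·14.4) + 1/√17836 = 0.057694 + 0.007488 = 0.065181
P80 = (1/0.065181)² = 15.3418² = 235.37 µm

P80 = 235.4 µm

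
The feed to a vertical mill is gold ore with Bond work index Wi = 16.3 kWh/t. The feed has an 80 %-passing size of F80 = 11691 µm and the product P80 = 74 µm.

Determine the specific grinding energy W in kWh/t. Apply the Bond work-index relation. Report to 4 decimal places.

W = 10 Wi (P80^-0.5 − F80^-0.5)
1/√74 = 0.116248;  1/√11691 = 0.009249
W = 10·16.3·(0.116248 − 0.009249) = 17.4408 kWh/t

W = 17.4408 kWh/t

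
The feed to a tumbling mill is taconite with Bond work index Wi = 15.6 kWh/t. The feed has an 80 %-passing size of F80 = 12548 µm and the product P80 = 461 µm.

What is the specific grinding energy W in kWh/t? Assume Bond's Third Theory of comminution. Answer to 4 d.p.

W = 10·Wi·(P80^(-½) − F80^(-½))
1/√461 = 0.046575;  1/√12548 = 0.008927
W = 10·15.6·(0.046575 − 0.008927) = 5.8730 kWh/t

W = 5.8730 kWh/t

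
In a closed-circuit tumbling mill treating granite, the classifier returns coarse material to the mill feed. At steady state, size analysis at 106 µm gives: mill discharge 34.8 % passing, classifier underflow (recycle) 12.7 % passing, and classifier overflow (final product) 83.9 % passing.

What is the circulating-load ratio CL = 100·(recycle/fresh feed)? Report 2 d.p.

Mass balance on the −106 µm fraction:
(1+r)d = ru + o → r = (o−d)/(d−u)
r = (83.9 − 34.8)/(34.8 − 12.7) = 49.1/22.1 = 2.2217
CL = 100·r = 222.17 %

CL = 222.17 %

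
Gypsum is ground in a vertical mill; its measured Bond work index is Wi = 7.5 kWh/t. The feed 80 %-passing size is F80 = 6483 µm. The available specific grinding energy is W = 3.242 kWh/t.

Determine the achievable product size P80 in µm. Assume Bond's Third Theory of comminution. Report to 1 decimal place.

P80 = 322.9 µm

W_Bond = 10·Wi·(1/√P₈₀ − 1/√F₈₀)
⇒ 1/√P80 = W/(10·Wi) + 1/√F80
  = 3.2420/(10·7.5) + 1/√6483 = 0.043227 + 0.012420 = 0.055646
P80 = (1/0.055646)² = 17.9706² = 322.94 µm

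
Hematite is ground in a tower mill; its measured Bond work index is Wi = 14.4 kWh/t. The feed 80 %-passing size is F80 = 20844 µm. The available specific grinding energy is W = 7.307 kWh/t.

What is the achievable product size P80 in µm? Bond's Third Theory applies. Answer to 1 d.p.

P80 = 300.7 µm

W = 10 Wi (P80^-0.5 − F80^-0.5)
⇒ 1/√P80 = W/(10 Wi) + 1/√F80
  = 7.3070/(10·14.4) + 1/√20844 = 0.050743 + 0.006926 = 0.057669
P80 = (1/0.057669)² = 17.3402² = 300.68 µm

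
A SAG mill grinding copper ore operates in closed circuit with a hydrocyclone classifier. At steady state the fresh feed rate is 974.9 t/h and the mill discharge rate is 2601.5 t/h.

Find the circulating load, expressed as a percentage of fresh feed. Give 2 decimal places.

Discharge = new feed + return, hence
R = M − F = 2601.5 − 974.9 = 1626.6 t/h
CL = 100·R/F = 100·1626.6/974.9 = 166.85 %

CL = 166.85 %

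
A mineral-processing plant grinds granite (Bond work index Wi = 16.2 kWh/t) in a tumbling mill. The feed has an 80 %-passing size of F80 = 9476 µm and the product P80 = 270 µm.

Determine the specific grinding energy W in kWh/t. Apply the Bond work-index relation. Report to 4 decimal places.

W = 8.1948 kWh/t

Bond:  W = 10 Wi (1/√P − 1/√F)
1/√270 = 0.060858;  1/√9476 = 0.010273
W = 10·16.2·(0.060858 − 0.010273) = 8.1948 kWh/t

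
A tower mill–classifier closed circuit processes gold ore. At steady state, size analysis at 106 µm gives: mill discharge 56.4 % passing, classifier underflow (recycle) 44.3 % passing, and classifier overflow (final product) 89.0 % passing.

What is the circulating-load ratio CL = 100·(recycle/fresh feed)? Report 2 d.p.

Two-product formula at 106 µm:
(1+r)·d = r·u + o ⇒ r = (o−d)/(d−u)
r = (89.0 − 56.4)/(56.4 − 44.3) = 32.6/12.1 = 2.6942
CL = 100·r = 269.42 %

CL = 269.42 %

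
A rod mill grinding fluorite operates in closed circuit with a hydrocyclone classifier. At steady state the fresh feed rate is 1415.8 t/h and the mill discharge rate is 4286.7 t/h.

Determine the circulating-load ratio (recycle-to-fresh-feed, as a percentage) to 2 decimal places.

CL = 202.78 %

M = F + R at steady state, so:
R = M − F = 4286.7 − 1415.8 = 2870.9 t/h
CL = 100·R/F = 100·2870.9/1415.8 = 202.78 %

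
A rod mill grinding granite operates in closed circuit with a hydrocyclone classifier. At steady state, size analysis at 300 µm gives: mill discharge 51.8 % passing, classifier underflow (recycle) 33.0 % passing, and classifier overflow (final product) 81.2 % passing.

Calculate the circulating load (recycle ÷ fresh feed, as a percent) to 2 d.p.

Two-product formula at 300 µm:
Fd + Rd = Ru + Fo ⇒ R/F = (o−d)/(d−u)
r = (81.2 − 51.8)/(51.8 − 33.0) = 29.4/18.8 = 1.5638
CL = 100·r = 156.38 %

CL = 156.38 %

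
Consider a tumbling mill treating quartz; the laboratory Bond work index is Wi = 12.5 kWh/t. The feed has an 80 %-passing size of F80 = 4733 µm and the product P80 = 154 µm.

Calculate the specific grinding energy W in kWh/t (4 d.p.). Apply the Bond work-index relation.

W = 8.2558 kWh/t

W = 10 Wi / √P80 − 10 Wi / √F80
1/√154 = 0.080582;  1/√4733 = 0.014536
W = 10·12.5·(0.080582 − 0.014536) = 8.2558 kWh/t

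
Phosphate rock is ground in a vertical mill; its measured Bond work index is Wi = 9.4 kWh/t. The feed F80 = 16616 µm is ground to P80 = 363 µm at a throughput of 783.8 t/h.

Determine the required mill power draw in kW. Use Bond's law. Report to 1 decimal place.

P = 3295.5 kW

Bond: W = 10·Wi·(1/√P80 − 1/√F80)
W = 10·9.4·(1/√363 − 1/√16616) = 10·9.4·(0.044729) = 4.2045 kWh/t
Mill draw = 4.2045 × 783.8 = 3295.5 kW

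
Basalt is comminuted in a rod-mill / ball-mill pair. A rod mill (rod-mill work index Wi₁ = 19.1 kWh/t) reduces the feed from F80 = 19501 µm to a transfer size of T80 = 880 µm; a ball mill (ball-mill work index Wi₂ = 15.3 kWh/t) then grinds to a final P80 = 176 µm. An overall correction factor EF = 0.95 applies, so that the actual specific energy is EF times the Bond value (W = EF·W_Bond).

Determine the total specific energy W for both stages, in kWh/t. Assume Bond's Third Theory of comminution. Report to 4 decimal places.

W = 10·Wi·(P80^(-½) − F80^(-½))
Stage 1 (19501→880 µm, Wi₁=19.1): W₁ = 10·19.1·(0.033710 − 0.007161) = 5.0709 kWh/t
Stage 2 (880→176 µm, Wi₂=15.3): W₂ = 10·15.3·(0.075378 − 0.033710) = 6.3752 kWh/t
W = W₁ + W₂ = 5.0709 + 6.3752 = 11.4460 kWh/t
With EF = 0.95: W = 11.4460·0.95 = 10.8737 kWh/t

W = 10.8737 kWh/t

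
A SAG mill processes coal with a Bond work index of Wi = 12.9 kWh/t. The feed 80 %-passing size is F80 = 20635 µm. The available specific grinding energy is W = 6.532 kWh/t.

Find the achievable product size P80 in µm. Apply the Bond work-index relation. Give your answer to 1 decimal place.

W = 10·Wi·[P80^(−½) − F80^(−½)]
⇒ 1/√P80 = W/(10 Wi) + 1/√F80
  = 6.5320/(10·12.9) + 1/√20635 = 0.050636 + 0.006961 = 0.057597
P80 = (1/0.057597)² = 17.3620² = 301.44 µm

P80 = 301.4 µm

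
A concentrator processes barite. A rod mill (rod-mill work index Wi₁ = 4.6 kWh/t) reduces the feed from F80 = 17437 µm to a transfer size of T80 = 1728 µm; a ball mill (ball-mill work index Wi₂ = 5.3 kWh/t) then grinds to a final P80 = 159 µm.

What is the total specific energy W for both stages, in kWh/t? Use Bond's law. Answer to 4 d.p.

W = 10·Wi·[P80^(−½) − F80^(−½)]
Stage 1 (17437→1728 µm, Wi₁=4.6): W₁ = 10·4.6·(0.024056 − 0.007573) = 0.7582 kWh/t
Stage 2 (1728→159 µm, Wi₂=5.3): W₂ = 10·5.3·(0.079305 − 0.024056) = 2.9282 kWh/t
W = W₁ + W₂ = 0.7582 + 2.9282 = 3.6864 kWh/t

W = 3.6864 kWh/t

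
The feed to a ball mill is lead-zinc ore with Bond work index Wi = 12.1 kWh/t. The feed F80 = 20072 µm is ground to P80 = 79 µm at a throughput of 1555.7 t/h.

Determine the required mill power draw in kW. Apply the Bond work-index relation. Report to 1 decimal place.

P = 19850.0 kW

W_Bond = 10·Wi·(1/√P₈₀ − 1/√F₈₀)
W = 10·12.1·(1/√79 − 1/√20072) = 10·12.1·(0.105450) = 12.7595 kWh/t
Power = W × throughput = 12.7595 kWh/t × 1555.7 t/h = 19850.0 kW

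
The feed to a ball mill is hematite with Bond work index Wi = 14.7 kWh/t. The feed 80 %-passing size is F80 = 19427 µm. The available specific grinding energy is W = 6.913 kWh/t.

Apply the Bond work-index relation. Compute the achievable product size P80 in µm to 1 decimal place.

Bond:  W = 10 Wi (1/√P − 1/√F)
P80^-0.5 = F80^-0.5 + W/(10 Wi)
  = 6.9130/(10·14.7) + 1/√19427 = 0.047027 + 0.007175 = 0.054202
P80 = (1/0.054202)² = 18.4496² = 340.39 µm

P80 = 340.4 µm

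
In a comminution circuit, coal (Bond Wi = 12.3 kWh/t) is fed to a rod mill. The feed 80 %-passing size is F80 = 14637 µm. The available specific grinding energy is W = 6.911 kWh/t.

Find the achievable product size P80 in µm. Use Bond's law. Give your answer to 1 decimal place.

P80 = 240.7 µm

W = 10·Wi·[P80^(−½) − F80^(−½)]
⇒ 1/√P80 = W/(10·Wi) + 1/√F80
  = 6.9110/(10·12.3) + 1/√14637 = 0.056187 + 0.008266 = 0.064453
P80 = (1/0.064453)² = 15.5153² = 240.72 µm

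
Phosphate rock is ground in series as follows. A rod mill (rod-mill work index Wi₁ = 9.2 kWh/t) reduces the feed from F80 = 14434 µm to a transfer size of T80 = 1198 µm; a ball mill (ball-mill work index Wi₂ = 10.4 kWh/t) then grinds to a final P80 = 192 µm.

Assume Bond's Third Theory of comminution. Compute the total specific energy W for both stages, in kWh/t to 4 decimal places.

W = 10 Wi (1/√P80 − 1/√F80)  [Bond]
Stage 1 (14434→1198 µm, Wi₁=9.2): W₁ = 10·9.2·(0.028892 − 0.008324) = 1.8923 kWh/t
Stage 2 (1198→192 µm, Wi₂=10.4): W₂ = 10·10.4·(0.072169 − 0.028892) = 4.5008 kWh/t
W = W₁ + W₂ = 1.8923 + 4.5008 = 6.3931 kWh/t

W = 6.3931 kWh/t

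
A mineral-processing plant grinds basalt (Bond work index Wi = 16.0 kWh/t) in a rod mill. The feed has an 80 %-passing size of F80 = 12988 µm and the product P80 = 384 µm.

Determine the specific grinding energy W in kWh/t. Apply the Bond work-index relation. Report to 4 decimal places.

W = 6.7610 kWh/t

W = 10 Wi (1/√P80 − 1/√F80)  [Bond]
1/√384 = 0.051031;  1/√12988 = 0.008775
W = 10·16.0·(0.051031 − 0.008775) = 6.7610 kWh/t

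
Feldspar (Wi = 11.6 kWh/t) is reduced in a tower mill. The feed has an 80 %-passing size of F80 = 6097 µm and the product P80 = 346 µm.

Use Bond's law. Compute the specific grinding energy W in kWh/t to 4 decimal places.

Bond:  W = 10 Wi (1/√P − 1/√F)
1/√346 = 0.053760;  1/√6097 = 0.012807
W = 10·11.6·(0.053760 − 0.012807) = 4.7506 kWh/t

W = 4.7506 kWh/t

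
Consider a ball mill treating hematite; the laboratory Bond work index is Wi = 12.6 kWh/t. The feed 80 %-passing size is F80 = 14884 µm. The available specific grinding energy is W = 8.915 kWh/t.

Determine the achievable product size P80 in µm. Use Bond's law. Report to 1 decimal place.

W = 10·Wi·[P80^(−½) − F80^(−½)]
P80^(−½) = W/(10 Wi) + F80^(−½)
  = 8.9150/(10·12.6) + 1/√14884 = 0.070754 + 0.008197 = 0.078951
P80 = (1/0.078951)² = 12.6661² = 160.43 µm

P80 = 160.4 µm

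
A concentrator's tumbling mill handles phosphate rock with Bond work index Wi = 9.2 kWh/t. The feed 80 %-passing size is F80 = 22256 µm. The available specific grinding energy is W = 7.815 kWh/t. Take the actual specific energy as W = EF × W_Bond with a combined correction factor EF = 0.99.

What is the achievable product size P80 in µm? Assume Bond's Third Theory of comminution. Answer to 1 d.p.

W = 10 Wi (1/√P80 − 1/√F80)  [Bond]
W_Bond = W / EF = 7.815 / 0.99 = 7.8939 kWh/t
P80^(−½) = W_Bond/(10 Wi) + F80^(−½)
  = 7.8939/(10·9.2) + 1/√22256 = 0.085804 + 0.006703 = 0.092507
P80 = (1/0.092507)² = 10.8100² = 116.86 µm

P80 = 116.9 µm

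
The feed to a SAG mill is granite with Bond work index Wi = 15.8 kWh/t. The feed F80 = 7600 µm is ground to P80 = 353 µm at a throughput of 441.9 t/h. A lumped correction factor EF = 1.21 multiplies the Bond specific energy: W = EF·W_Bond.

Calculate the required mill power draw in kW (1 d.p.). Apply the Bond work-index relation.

P = 3527.5 kW

Bond:  W = 10 Wi (1/√P − 1/√F)
W = 10·15.8·(1/√353 − 1/√7600) = 10·15.8·(0.041754) = 6.5971 kWh/t
Apply correction: 6.5971 × 1.21 = 7.9825 kWh/t
Power = W × throughput = 7.9825 kWh/t × 441.9 t/h = 3527.5 kW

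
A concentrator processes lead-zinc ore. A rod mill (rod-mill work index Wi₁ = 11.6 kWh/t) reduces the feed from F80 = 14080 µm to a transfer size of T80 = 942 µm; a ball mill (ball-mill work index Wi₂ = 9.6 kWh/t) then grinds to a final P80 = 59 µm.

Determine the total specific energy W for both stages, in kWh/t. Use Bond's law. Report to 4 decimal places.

W = 12.1722 kWh/t

W = 10 Wi (1/√P80 − 1/√F80)  [Bond]
Stage 1 (14080→942 µm, Wi₁=11.6): W₁ = 10·11.6·(0.032582 − 0.008427) = 2.8019 kWh/t
Stage 2 (942→59 µm, Wi₂=9.6): W₂ = 10·9.6·(0.130189 − 0.032582) = 9.3703 kWh/t
W = W₁ + W₂ = 2.8019 + 9.3703 = 12.1722 kWh/t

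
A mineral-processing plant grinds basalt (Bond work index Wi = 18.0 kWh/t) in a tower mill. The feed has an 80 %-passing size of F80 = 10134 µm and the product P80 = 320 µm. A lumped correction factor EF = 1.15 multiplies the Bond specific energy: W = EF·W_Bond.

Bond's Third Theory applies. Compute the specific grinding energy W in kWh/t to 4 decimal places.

W = 10 Wi / √P80 − 10 Wi / √F80
1/√320 = 0.055902;  1/√10134 = 0.009934
W = 10·18.0·(0.055902 − 0.009934) = 8.2742 kWh/t
W_actual = 1.15 × 8.2742 = 9.5154 kWh/t

W = 9.5154 kWh/t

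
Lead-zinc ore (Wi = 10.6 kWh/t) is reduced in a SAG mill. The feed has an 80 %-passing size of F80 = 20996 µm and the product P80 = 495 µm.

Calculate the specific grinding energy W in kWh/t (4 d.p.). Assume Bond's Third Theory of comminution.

W = 4.0328 kWh/t

W_Bond = 10·Wi·(1/√P₈₀ − 1/√F₈₀)
1/√495 = 0.044947;  1/√20996 = 0.006901
W = 10·10.6·(0.044947 − 0.006901) = 4.0328 kWh/t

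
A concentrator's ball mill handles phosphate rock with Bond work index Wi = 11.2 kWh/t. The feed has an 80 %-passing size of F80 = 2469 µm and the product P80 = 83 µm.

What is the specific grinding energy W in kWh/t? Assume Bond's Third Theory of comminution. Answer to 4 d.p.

W = 10.0396 kWh/t

W = 10 Wi (1/√P80 − 1/√F80)  [Bond]
1/√83 = 0.109764;  1/√2469 = 0.020125
W = 10·11.2·(0.109764 − 0.020125) = 10.0396 kWh/t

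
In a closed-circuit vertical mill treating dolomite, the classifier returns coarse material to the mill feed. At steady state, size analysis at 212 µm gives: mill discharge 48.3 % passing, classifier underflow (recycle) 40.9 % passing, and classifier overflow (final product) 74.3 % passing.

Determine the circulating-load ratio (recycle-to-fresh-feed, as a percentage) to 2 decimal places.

CL = 351.35 %

Let r = R/F. Size balance at 212 µm:
d + r·d = r·u + o → r(d−u) = o−d
r = (74.3 − 48.3)/(48.3 − 40.9) = 26.0/7.4 = 3.5135
CL = 100·r = 351.35 %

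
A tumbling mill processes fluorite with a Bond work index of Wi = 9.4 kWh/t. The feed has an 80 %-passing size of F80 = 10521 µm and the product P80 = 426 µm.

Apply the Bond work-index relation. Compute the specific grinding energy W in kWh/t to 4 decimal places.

W = 10 Wi (1/√P80 − 1/√F80)  [Bond]
1/√426 = 0.048450;  1/√10521 = 0.009749
W = 10·9.4·(0.048450 − 0.009749) = 3.6379 kWh/t

W = 3.6379 kWh/t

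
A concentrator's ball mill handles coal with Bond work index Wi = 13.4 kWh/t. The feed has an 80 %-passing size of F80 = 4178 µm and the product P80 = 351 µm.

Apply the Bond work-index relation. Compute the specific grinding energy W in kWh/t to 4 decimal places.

W = 5.0793 kWh/t

W = 10 Wi / √P80 − 10 Wi / √F80
1/√351 = 0.053376;  1/√4178 = 0.015471
W = 10·13.4·(0.053376 − 0.015471) = 5.0793 kWh/t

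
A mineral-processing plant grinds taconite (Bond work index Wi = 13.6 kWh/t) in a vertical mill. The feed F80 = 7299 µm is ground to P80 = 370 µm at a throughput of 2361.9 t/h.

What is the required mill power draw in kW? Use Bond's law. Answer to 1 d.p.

W = 10 Wi (P80^-0.5 − F80^-0.5)
W = 10·13.6·(1/√370 − 1/√7299) = 10·13.6·(0.040283) = 5.4784 kWh/t
P_mill = W·ṁ = 5.4784·2361.9 = 12939.5 kW

P = 12939.5 kW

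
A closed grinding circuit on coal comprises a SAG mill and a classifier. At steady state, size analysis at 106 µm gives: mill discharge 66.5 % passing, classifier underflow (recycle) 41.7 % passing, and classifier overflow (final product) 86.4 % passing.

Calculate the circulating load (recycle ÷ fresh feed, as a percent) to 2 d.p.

CL = 80.24 %

Two-product formula at 106 µm:
(1+r)d = ru + o → r = (o−d)/(d−u)
r = (86.4 − 66.5)/(66.5 − 41.7) = 19.9/24.8 = 0.8024
CL = 100·r = 80.24 %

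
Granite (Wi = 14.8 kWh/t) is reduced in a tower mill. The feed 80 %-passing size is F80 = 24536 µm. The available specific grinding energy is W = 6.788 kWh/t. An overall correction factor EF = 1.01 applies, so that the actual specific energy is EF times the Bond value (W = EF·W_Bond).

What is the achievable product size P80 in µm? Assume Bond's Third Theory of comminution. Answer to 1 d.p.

W_Bond = 10·Wi·(1/√P₈₀ − 1/√F₈₀)
W_Bond = W / EF = 6.788 / 1.01 = 6.7208 kWh/t
⇒ 1/√P80 = W_Bond/(10 Wi) + 1/√F80
  = 6.7208/(10·14.8) + 1/√24536 = 0.045411 + 0.006384 = 0.051795
P80 = (1/0.051795)² = 19.3069² = 372.76 µm

P80 = 372.8 µm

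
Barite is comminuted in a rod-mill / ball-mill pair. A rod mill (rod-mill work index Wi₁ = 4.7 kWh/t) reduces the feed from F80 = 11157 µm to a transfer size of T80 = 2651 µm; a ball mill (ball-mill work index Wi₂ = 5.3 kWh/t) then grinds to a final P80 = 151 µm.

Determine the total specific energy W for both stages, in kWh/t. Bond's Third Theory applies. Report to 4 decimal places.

W = 3.7516 kWh/t

W = 10·Wi·(P80^(-½) − F80^(-½))
Stage 1 (11157→2651 µm, Wi₁=4.7): W₁ = 10·4.7·(0.019422 − 0.009467) = 0.4679 kWh/t
Stage 2 (2651→151 µm, Wi₂=5.3): W₂ = 10·5.3·(0.081379 − 0.019422) = 3.2837 kWh/t
W = W₁ + W₂ = 0.4679 + 3.2837 = 3.7516 kWh/t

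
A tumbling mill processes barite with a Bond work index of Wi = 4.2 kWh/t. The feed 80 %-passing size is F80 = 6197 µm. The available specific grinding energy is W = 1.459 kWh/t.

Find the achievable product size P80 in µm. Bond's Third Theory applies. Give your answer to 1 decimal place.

P80 = 444.3 µm

W = 10 Wi (P80^-0.5 − F80^-0.5)
P80^(−½) = W/(10 Wi) + F80^(−½)
  = 1.4590/(10·4.2) + 1/√6197 = 0.034738 + 0.012703 = 0.047441
P80 = (1/0.047441)² = 21.0787² = 444.31 µm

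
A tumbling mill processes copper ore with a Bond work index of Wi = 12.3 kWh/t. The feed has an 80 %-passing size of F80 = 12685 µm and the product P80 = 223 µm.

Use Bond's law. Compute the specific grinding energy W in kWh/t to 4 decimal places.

W = 7.1446 kWh/t

Bond: W = 10·Wi·(1/√P80 − 1/√F80)
1/√223 = 0.066965;  1/√12685 = 0.008879
W = 10·12.3·(0.066965 − 0.008879) = 7.1446 kWh/t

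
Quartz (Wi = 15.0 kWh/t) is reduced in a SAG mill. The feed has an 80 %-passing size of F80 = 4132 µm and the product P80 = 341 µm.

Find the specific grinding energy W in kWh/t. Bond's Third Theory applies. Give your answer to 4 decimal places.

W = 5.7894 kWh/t

W = 10 Wi (P80^-0.5 − F80^-0.5)
1/√341 = 0.054153;  1/√4132 = 0.015557
W = 10·15.0·(0.054153 − 0.015557) = 5.7894 kWh/t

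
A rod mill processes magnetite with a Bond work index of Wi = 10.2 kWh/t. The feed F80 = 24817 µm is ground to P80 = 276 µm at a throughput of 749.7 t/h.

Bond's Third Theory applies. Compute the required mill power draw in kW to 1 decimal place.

W = 10 Wi / √P80 − 10 Wi / √F80
W = 10·10.2·(1/√276 − 1/√24817) = 10·10.2·(0.053845) = 5.4922 kWh/t
P_mill = W·ṁ = 5.4922·749.7 = 4117.5 kW

P = 4117.5 kW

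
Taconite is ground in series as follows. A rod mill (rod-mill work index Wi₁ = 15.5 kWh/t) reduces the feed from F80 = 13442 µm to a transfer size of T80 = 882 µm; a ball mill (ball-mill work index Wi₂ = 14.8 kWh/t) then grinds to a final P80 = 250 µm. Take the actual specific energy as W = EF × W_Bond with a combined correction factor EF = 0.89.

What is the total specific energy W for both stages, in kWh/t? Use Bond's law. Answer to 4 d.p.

W = 7.3506 kWh/t

Bond:  W = 10 Wi (1/√P − 1/√F)
Stage 1 (13442→882 µm, Wi₁=15.5): W₁ = 10·15.5·(0.033672 − 0.008625) = 3.8822 kWh/t
Stage 2 (882→250 µm, Wi₂=14.8): W₂ = 10·14.8·(0.063246 − 0.033672) = 4.3769 kWh/t
W = W₁ + W₂ = 3.8822 + 4.3769 = 8.2591 kWh/t
Corrected W = EF·W_Bond = 0.89·8.2591 = 7.3506 kWh/t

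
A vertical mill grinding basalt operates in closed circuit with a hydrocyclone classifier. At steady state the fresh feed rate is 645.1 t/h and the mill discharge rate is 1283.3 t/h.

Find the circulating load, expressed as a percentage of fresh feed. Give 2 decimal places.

Discharge = new feed + return, hence
R = M − F = 1283.3 − 645.1 = 638.2 t/h
CL = 100·R/F = 100·638.2/645.1 = 98.93 %

CL = 98.93 %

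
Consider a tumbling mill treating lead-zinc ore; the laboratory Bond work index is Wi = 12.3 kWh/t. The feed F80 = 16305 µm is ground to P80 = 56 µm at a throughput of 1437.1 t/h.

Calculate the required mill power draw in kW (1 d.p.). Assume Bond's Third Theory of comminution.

W = 10 Wi (P80^-0.5 − F80^-0.5)
W = 10·12.3·(1/√56 − 1/√16305) = 10·12.3·(0.125799) = 15.4733 kWh/t
P_mill = W·ṁ = 15.4733·1437.1 = 22236.7 kW

P = 22236.7 kW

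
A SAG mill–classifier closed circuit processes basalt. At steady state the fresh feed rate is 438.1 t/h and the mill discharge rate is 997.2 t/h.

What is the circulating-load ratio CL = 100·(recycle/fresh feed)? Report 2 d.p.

CL = 127.62 %

M = F + R at steady state, so:
R = M − F = 997.2 − 438.1 = 559.1 t/h
CL = 100·R/F = 100·559.1/438.1 = 127.62 %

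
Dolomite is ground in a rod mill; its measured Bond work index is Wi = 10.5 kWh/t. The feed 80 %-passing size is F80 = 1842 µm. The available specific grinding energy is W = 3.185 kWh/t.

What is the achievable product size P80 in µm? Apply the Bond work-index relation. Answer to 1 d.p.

Bond: W = 10·Wi·(1/√P80 − 1/√F80)
⇒ 1/√P80 = W/(10 Wi) + 1/√F80
  = 3.1850/(10·10.5) + 1/√1842 = 0.030333 + 0.023300 = 0.053633
P80 = (1/0.053633)² = 18.6451² = 347.64 µm

P80 = 347.6 µm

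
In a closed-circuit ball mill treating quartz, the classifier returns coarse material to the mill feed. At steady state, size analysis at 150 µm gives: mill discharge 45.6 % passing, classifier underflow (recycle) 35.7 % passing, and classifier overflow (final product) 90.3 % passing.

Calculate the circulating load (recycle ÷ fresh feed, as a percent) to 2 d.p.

Classifier node, passing 150 µm:
d + r·d = r·u + o → r(d−u) = o−d
r = (90.3 − 45.6)/(45.6 − 35.7) = 44.7/9.9 = 4.5152
CL = 100·r = 451.52 %

CL = 451.52 %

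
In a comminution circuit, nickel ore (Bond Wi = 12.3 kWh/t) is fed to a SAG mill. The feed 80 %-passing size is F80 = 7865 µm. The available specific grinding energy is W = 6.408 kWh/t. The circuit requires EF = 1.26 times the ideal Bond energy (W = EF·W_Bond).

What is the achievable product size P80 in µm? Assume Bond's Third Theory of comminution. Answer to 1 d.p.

P80 = 361.1 µm

W = 10·Wi·(P80^(-½) − F80^(-½))
W_Bond = W / EF = 6.408 / 1.26 = 5.0857 kWh/t
⇒ 1/√P80 = W_Bond/(10·Wi) + 1/√F80
  = 5.0857/(10·12.3) + 1/√7865 = 0.041347 + 0.011276 = 0.052623
P80 = (1/0.052623)² = 19.0030² = 361.12 µm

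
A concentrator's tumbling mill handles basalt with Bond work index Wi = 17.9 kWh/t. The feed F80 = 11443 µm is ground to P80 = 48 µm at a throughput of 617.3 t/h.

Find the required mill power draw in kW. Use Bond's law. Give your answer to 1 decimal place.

Bond:  W = 10 Wi (1/√P − 1/√F)
W = 10·17.9·(1/√48 − 1/√11443) = 10·17.9·(0.134989) = 24.1631 kWh/t
Power = W × throughput = 24.1631 kWh/t × 617.3 t/h = 14915.9 kW

P = 14915.9 kW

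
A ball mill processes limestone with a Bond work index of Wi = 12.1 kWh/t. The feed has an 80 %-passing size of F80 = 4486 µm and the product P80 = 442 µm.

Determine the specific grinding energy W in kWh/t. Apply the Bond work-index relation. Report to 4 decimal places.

W = 10 Wi / √P80 − 10 Wi / √F80
1/√442 = 0.047565;  1/√4486 = 0.014930
W = 10·12.1·(0.047565 − 0.014930) = 3.9488 kWh/t

W = 3.9488 kWh/t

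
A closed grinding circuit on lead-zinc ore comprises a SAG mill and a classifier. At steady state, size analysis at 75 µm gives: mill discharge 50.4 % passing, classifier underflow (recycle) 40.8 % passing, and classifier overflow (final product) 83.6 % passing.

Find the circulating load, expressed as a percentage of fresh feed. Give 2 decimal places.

CL = 345.83 %

Balance %-passing 75 µm (r = R/F):
(1+r)d = ru + o → r = (o−d)/(d−u)
r = (83.6 − 50.4)/(50.4 − 40.8) = 33.2/9.6 = 3.4583
CL = 100·r = 345.83 %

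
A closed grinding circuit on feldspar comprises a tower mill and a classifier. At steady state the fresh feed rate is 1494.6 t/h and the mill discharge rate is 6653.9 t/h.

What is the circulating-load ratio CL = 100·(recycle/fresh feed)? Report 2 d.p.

Steady state: M = F + R.
R = M − F = 6653.9 − 1494.6 = 5159.3 t/h
CL = 100·R/F = 100·5159.3/1494.6 = 345.20 %

CL = 345.20 %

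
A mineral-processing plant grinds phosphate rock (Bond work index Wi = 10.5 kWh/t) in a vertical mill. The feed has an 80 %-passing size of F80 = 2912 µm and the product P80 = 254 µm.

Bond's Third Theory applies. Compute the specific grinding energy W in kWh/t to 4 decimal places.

W = 4.6425 kWh/t

Bond: W = 10·Wi·(1/√P80 − 1/√F80)
1/√254 = 0.062746;  1/√2912 = 0.018531
W = 10·10.5·(0.062746 − 0.018531) = 4.6425 kWh/t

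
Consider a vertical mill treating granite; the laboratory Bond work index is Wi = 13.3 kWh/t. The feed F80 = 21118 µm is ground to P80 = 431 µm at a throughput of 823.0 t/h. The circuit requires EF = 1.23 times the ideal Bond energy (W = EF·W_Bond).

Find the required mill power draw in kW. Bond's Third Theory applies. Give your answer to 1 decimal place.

P = 5558.7 kW

W = 10 Wi (1/√P80 − 1/√F80)  [Bond]
W = 10·13.3·(1/√431 − 1/√21118) = 10·13.3·(0.041287) = 5.4912 kWh/t
Corrected W = EF·W_Bond = 1.23·5.4912 = 6.7541 kWh/t
P_mill = W·ṁ = 6.7541·823.0 = 5558.7 kW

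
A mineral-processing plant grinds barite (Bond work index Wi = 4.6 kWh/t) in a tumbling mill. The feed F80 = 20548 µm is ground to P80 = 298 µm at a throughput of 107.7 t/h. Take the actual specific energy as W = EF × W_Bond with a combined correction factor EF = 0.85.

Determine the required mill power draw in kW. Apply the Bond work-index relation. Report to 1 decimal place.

P = 214.6 kW

W = 10·Wi·[P80^(−½) − F80^(−½)]
W = 10·4.6·(1/√298 − 1/√20548) = 10·4.6·(0.050952) = 2.3438 kWh/t
With EF = 0.85: W = 2.3438·0.85 = 1.9922 kWh/t
P = W·T = 1.9922·107.7 = 214.6 kW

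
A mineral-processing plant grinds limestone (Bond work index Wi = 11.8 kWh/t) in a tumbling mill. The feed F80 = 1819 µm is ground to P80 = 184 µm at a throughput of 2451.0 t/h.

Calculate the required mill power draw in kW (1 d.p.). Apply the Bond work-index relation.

P = 14540.2 kW

Bond: W = 10·Wi·(1/√P80 − 1/√F80)
W = 10·11.8·(1/√184 − 1/√1819) = 10·11.8·(0.050274) = 5.9324 kWh/t
P_mill = W·ṁ = 5.9324·2451.0 = 14540.2 kW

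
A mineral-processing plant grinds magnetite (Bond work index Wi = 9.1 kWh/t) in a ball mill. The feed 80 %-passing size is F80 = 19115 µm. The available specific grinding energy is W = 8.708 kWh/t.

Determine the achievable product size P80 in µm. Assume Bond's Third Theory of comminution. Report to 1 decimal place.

P80 = 94.4 µm

W = 10 Wi / √P80 − 10 Wi / √F80
⇒ 1/√P80 = W/(10·Wi) + 1/√F80
  = 8.7080/(10·9.1) + 1/√19115 = 0.095692 + 0.007233 = 0.102925
P80 = (1/0.102925)² = 9.7158² = 94.40 µm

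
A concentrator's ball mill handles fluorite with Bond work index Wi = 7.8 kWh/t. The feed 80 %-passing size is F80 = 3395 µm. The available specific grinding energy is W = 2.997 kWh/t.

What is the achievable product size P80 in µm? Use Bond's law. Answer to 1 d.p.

P80 = 323.7 µm

W = 10 Wi (P80^-0.5 − F80^-0.5)
1/√P80 = 1/√F80 + W/(10·Wi)
  = 2.9970/(10·7.8) + 1/√3395 = 0.038423 + 0.017162 = 0.055586
P80 = (1/0.055586)² = 17.9903² = 323.65 µm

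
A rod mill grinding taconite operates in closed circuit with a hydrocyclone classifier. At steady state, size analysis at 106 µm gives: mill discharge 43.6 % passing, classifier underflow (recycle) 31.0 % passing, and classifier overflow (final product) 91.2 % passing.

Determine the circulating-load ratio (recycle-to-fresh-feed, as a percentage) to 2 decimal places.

Two-product formula at 106 µm:
(1+r)·d = r·u + o ⇒ r = (o−d)/(d−u)
r = (91.2 − 43.6)/(43.6 − 31.0) = 47.6/12.6 = 3.7778
CL = 100·r = 377.78 %

CL = 377.78 %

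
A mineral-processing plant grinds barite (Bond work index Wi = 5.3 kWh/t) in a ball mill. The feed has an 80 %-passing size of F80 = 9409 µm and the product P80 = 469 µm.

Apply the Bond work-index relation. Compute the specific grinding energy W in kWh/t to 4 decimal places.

W_Bond = 10·Wi·(1/√P₈₀ − 1/√F₈₀)
1/√469 = 0.046176;  1/√9409 = 0.010309
W = 10·5.3·(0.046176 − 0.010309) = 1.9009 kWh/t

W = 1.9009 kWh/t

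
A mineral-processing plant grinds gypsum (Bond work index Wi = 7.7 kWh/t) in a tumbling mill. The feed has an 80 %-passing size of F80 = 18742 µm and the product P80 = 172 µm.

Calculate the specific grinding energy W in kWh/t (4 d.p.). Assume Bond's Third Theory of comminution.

W = 5.3087 kWh/t

W = 10·Wi·[P80^(−½) − F80^(−½)]
1/√172 = 0.076249;  1/√18742 = 0.007305
W = 10·7.7·(0.076249 − 0.007305) = 5.3087 kWh/t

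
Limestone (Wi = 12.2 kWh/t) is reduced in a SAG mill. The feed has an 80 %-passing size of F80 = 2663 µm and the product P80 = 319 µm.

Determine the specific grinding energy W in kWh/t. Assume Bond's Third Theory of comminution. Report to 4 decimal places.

W_Bond = 10·Wi·(1/√P₈₀ − 1/√F₈₀)
1/√319 = 0.055989;  1/√2663 = 0.019378
W = 10·12.2·(0.055989 − 0.019378) = 4.4665 kWh/t

W = 4.4665 kWh/t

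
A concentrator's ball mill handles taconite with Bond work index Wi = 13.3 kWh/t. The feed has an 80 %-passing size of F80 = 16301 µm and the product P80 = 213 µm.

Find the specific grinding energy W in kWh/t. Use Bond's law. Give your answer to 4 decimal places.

W = 8.0713 kWh/t

W = 10 Wi / √P80 − 10 Wi / √F80
1/√213 = 0.068519;  1/√16301 = 0.007832
W = 10·13.3·(0.068519 − 0.007832) = 8.0713 kWh/t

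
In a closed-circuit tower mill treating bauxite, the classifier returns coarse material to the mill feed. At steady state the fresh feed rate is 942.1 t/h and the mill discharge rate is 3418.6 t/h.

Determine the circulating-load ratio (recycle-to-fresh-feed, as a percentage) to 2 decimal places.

CL = 262.87 %

Mill node: discharge = fresh + recycle.
R = M − F = 3418.6 − 942.1 = 2476.5 t/h
CL = 100·R/F = 100·2476.5/942.1 = 262.87 %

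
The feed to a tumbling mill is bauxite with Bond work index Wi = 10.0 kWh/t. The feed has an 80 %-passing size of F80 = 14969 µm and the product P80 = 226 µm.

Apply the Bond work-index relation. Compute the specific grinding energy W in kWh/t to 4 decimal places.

Bond:  W = 10 Wi (1/√P − 1/√F)
1/√226 = 0.066519;  1/√14969 = 0.008173
W = 10·10.0·(0.066519 − 0.008173) = 5.8346 kWh/t

W = 5.8346 kWh/t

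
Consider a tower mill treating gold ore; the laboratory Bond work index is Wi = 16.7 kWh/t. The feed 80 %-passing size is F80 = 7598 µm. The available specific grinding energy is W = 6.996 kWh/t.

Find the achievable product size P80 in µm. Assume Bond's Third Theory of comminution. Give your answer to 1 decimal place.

W = 10 Wi (P80^-0.5 − F80^-0.5)
P80^-0.5 = F80^-0.5 + W/(10 Wi)
  = 6.9960/(10·16.7) + 1/√7598 = 0.041892 + 0.011472 = 0.053365
P80 = (1/0.053365)² = 18.7390² = 351.15 µm

P80 = 351.2 µm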